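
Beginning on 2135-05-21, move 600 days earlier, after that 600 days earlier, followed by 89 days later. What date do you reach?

Counting back 600 days from May 21, 2135:
Going back 21 days from May 21, 2135 reaches the end of the previous month; 600 − 21 = 579 left.
April 2135 has 30 days: 579 − 30 = 549 left.
March 2135 has 31 days: 549 − 31 = 518 left.
February 2135 has 28 days (2135 is not a leap year): 518 − 28 = 490 left.
January 2135 has 31 days: 490 − 31 = 459 left.
December 2134 has 31 days: 459 − 31 = 428 left.
November 2134 has 30 days: 428 − 30 = 398 left.
October 2134 has 31 days: 398 − 31 = 367 left.
September 2134 has 30 days: 367 − 30 = 337 left.
August 2134 has 31 days: 337 − 31 = 306 left.
July 2134 has 31 days: 306 − 31 = 275 left.
June 2134 has 30 days: 275 − 30 = 245 left.
May 2134 has 31 days: 245 − 31 = 214 left.
April 2134 has 30 days: 214 − 30 = 184 left.
March 2134 has 31 days: 184 − 31 = 153 left.
February 2134 has 28 days (2134 is not a leap year): 153 − 28 = 125 left.
January 2134 has 31 days: 125 − 31 = 94 left.
December 2133 has 31 days: 94 − 31 = 63 left.
November 2133 has 30 days: 63 − 30 = 33 left.
October 2133 has 31 days: 33 − 31 = 2 left.
September 2133 has 30 days; 30 − 2 = 28 → September 28, 2133.
Going back 600 days from September 28, 2133:
Going back 28 days from September 28, 2133 reaches the end of the previous month; 600 − 28 = 572 left.
August 2133 has 31 days: 572 − 31 = 541 left.
July 2133 has 31 days: 541 − 31 = 510 left.
June 2133 has 30 days: 510 − 30 = 480 left.
May 2133 has 31 days: 480 − 31 = 449 left.
April 2133 has 30 days: 449 − 30 = 419 left.
March 2133 has 31 days: 419 − 31 = 388 left.
February 2133 has 28 days (2133 is not a leap year): 388 − 28 = 360 left.
January 2133 has 31 days: 360 − 31 = 329 left.
December 2132 has 31 days: 329 − 31 = 298 left.
November 2132 has 30 days: 298 − 30 = 268 left.
October 2132 has 31 days: 268 − 31 = 237 left.
September 2132 has 30 days: 237 − 30 = 207 left.
August 2132 has 31 days: 207 − 31 = 176 left.
July 2132 has 31 days: 176 − 31 = 145 left.
June 2132 has 30 days: 145 − 30 = 115 left.
May 2132 has 31 days: 115 − 31 = 84 left.
April 2132 has 30 days: 84 − 30 = 54 left.
March 2132 has 31 days: 54 − 31 = 23 left.
February 2132 has 29 days; 29 − 23 = 6 → February 6, 2132.
Counting forward 89 days from February 6, 2132:
February has 29 days, so 29 − 6 = 23 days remain after February 6, 2132; 89 − 23 = 66 left.
March 2132 has 31 days: 66 − 31 = 35 left.
April 2132 has 30 days: 35 − 30 = 5 left.
5 days into May 2132 → May 5, 2132.

May 5, 2132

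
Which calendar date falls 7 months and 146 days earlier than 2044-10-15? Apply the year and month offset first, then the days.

Going back 7 months and 146 days from October 15, 2044: first the month/year part, then the days.
month 10 − 7 = 3 → March 2044.
Day 15 is valid in March, giving March 15, 2044.
Now subtract 146 days from March 15, 2044.
Going back 15 days from March 15, 2044 reaches the end of the previous month; 146 − 15 = 131 left.
February 2044 has 29 days (2044 is a leap year): 131 − 29 = 102 left.
January 2044 has 31 days: 102 − 31 = 71 left.
December 2043 has 31 days: 71 − 31 = 40 left.
November 2043 has 30 days: 40 − 30 = 10 left.
October 2043 has 31 days; 31 − 10 = 21 → October 21, 2043.

October 21, 2043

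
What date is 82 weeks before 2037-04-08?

September 12, 2035

Counting back 82 weeks = 574 days from April 8, 2037.
Going back 8 days from April 8, 2037 reaches the end of the previous month; 574 − 8 = 566 left.
March 2037 has 31 days: 566 − 31 = 535 left.
February 2037 has 28 days (2037 is not a leap year): 535 − 28 = 507 left.
January 2037 has 31 days: 507 − 31 = 476 left.
December 2036 has 31 days: 476 − 31 = 445 left.
November 2036 has 30 days: 445 − 30 = 415 left.
October 2036 has 31 days: 415 − 31 = 384 left.
September 2036 has 30 days: 384 − 30 = 354 left.
August 2036 has 31 days: 354 − 31 = 323 left.
July 2036 has 31 days: 323 − 31 = 292 left.
June 2036 has 30 days: 292 − 30 = 262 left.
May 2036 has 31 days: 262 − 31 = 231 left.
April 2036 has 30 days: 231 − 30 = 201 left.
March 2036 has 31 days: 201 − 31 = 170 left.
February 2036 has 29 days (2036 is a leap year): 170 − 29 = 141 left.
January 2036 has 31 days: 141 − 31 = 110 left.
December 2035 has 31 days: 110 − 31 = 79 left.
November 2035 has 30 days: 79 − 30 = 49 left.
October 2035 has 31 days: 49 − 31 = 18 left.
September 2035 has 30 days; 30 − 18 = 12 → September 12, 2035.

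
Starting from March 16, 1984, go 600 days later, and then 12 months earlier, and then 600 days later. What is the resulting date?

Counting forward 600 days from March 16, 1984:
March has 31 days, so 31 − 16 = 15 days remain after March 16, 1984; 600 − 15 = 585 left.
April 1984 has 30 days: 585 − 30 = 555 left.
May 1984 has 31 days: 555 − 31 = 524 left.
June 1984 has 30 days: 524 − 30 = 494 left.
July 1984 has 31 days: 494 − 31 = 463 left.
August 1984 has 31 days: 463 − 31 = 432 left.
September 1984 has 30 days: 432 − 30 = 402 left.
October 1984 has 31 days: 402 − 31 = 371 left.
November 1984 has 30 days: 371 − 30 = 341 left.
December 1984 has 31 days: 341 − 31 = 310 left.
January 1985 has 31 days: 310 − 31 = 279 left.
February 1985 has 28 days (1985 is not a leap year): 279 − 28 = 251 left.
March 1985 has 31 days: 251 − 31 = 220 left.
April 1985 has 30 days: 220 − 30 = 190 left.
May 1985 has 31 days: 190 − 31 = 159 left.
June 1985 has 30 days: 159 − 30 = 129 left.
July 1985 has 31 days: 129 − 31 = 98 left.
August 1985 has 31 days: 98 − 31 = 67 left.
September 1985 has 30 days: 67 − 30 = 37 left.
October 1985 has 31 days: 37 − 31 = 6 left.
6 days into November 1985 → November 6, 1985.
Subtracting 12 months from November 6, 1985:
month 11 − 12 = -1, which is month 11 of year 1984 → November 1984.
Day 6 is valid in November, giving November 6, 1984.
Counting forward 600 days from November 6, 1984:
November has 30 days, so 30 − 6 = 24 days remain after November 6, 1984; 600 − 24 = 576 left.
December 1984 has 31 days: 576 − 31 = 545 left.
January 1985 has 31 days: 545 − 31 = 514 left.
February 1985 has 28 days (1985 is not a leap year): 514 − 28 = 486 left.
March 1985 has 31 days: 486 − 31 = 455 left.
April 1985 has 30 days: 455 − 30 = 425 left.
May 1985 has 31 days: 425 − 31 = 394 left.
June 1985 has 30 days: 394 − 30 = 364 left.
July 1985 has 31 days: 364 − 31 = 333 left.
August 1985 has 31 days: 333 − 31 = 302 left.
September 1985 has 30 days: 302 − 30 = 272 left.
October 1985 has 31 days: 272 − 31 = 241 left.
November 1985 has 30 days: 241 − 30 = 211 left.
December 1985 has 31 days: 211 − 31 = 180 left.
January 1986 has 31 days: 180 − 31 = 149 left.
February 1986 has 28 days (1986 is not a leap year): 149 − 28 = 121 left.
March 1986 has 31 days: 121 − 31 = 90 left.
April 1986 has 30 days: 90 − 30 = 60 left.
May 1986 has 31 days: 60 − 31 = 29 left.
29 days into June 1986 → June 29, 1986.

June 29, 1986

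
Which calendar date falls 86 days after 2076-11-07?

Adding 86 days from November 7, 2076.
November has 30 days, so 30 − 7 = 23 days remain after November 7, 2076; 86 − 23 = 63 left.
December 2076 has 31 days: 63 − 31 = 32 left.
January 2077 has 31 days: 32 − 31 = 1 left.
1 day into February 2077 → February 1, 2077.

February 1, 2077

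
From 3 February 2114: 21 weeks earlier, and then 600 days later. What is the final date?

Going back 21 weeks (= 147 days) from February 3, 2114:
Going back 3 days from February 3, 2114 reaches the end of the previous month; 147 − 3 = 144 left.
January 2114 has 31 days: 144 − 31 = 113 left.
December 2113 has 31 days: 113 − 31 = 82 left.
November 2113 has 30 days: 82 − 30 = 52 left.
October 2113 has 31 days: 52 − 31 = 21 left.
September 2113 has 30 days; 30 − 21 = 9 → September 9, 2113.
Counting forward 600 days from September 9, 2113:
September has 30 days, so 30 − 9 = 21 days remain after September 9, 2113; 600 − 21 = 579 left.
October 2113 has 31 days: 579 − 31 = 548 left.
November 2113 has 30 days: 548 − 30 = 518 left.
December 2113 has 31 days: 518 − 31 = 487 left.
January 2114 has 31 days: 487 − 31 = 456 left.
February 2114 has 28 days (2114 is not a leap year): 456 − 28 = 428 left.
March 2114 has 31 days: 428 − 31 = 397 left.
April 2114 has 30 days: 397 − 30 = 367 left.
May 2114 has 31 days: 367 − 31 = 336 left.
June 2114 has 30 days: 336 − 30 = 306 left.
July 2114 has 31 days: 306 − 31 = 275 left.
August 2114 has 31 days: 275 − 31 = 244 left.
September 2114 has 30 days: 244 − 30 = 214 left.
October 2114 has 31 days: 214 − 31 = 183 left.
November 2114 has 30 days: 183 − 30 = 153 left.
December 2114 has 31 days: 153 − 31 = 122 left.
January 2115 has 31 days: 122 − 31 = 91 left.
February 2115 has 28 days (2115 is not a leap year): 91 − 28 = 63 left.
March 2115 has 31 days: 63 − 31 = 32 left.
April 2115 has 30 days: 32 − 30 = 2 left.
2 days into May 2115 → May 2, 2115.

May 2, 2115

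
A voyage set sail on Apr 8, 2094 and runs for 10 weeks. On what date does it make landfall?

Adding 10 weeks = 70 days from April 8, 2094.
April has 30 days, so 30 − 8 = 22 days remain after April 8, 2094; 70 − 22 = 48 left.
May 2094 has 31 days: 48 − 31 = 17 left.
17 days into June 2094 → June 17, 2094.

June 17, 2094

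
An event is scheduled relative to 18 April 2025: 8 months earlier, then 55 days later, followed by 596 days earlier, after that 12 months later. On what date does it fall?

Counting back 8 months from April 18, 2025:
month 4 − 8 = -4, which is month 8 of year 2024 → August 2024.
Day 18 is valid in August, giving August 18, 2024.
Adding 55 days from August 18, 2024:
August has 31 days, so 31 − 18 = 13 days remain after August 18, 2024; 55 − 13 = 42 left.
September 2024 has 30 days: 42 − 30 = 12 left.
12 days into October 2024 → October 12, 2024.
Going back 596 days from October 12, 2024:
Going back 12 days from October 12, 2024 reaches the end of the previous month; 596 − 12 = 584 left.
September 2024 has 30 days: 584 − 30 = 554 left.
August 2024 has 31 days: 554 − 31 = 523 left.
July 2024 has 31 days: 523 − 31 = 492 left.
June 2024 has 30 days: 492 − 30 = 462 left.
May 2024 has 31 days: 462 − 31 = 431 left.
April 2024 has 30 days: 431 − 30 = 401 left.
March 2024 has 31 days: 401 − 31 = 370 left.
February 2024 has 29 days (2024 is a leap year): 370 − 29 = 341 left.
January 2024 has 31 days: 341 − 31 = 310 left.
December 2023 has 31 days: 310 − 31 = 279 left.
November 2023 has 30 days: 279 − 30 = 249 left.
October 2023 has 31 days: 249 − 31 = 218 left.
September 2023 has 30 days: 218 − 30 = 188 left.
August 2023 has 31 days: 188 − 31 = 157 left.
July 2023 has 31 days: 157 − 31 = 126 left.
June 2023 has 30 days: 126 − 30 = 96 left.
May 2023 has 31 days: 96 − 31 = 65 left.
April 2023 has 30 days: 65 − 30 = 35 left.
March 2023 has 31 days: 35 − 31 = 4 left.
February 2023 has 28 days; 28 − 4 = 24 → February 24, 2023.
Adding 12 months from February 24, 2023:
month 2 + 12 = 14, which is month 2 of year 2024 → February 2024.
Day 24 is valid in February, giving February 24, 2024.

February 24, 2024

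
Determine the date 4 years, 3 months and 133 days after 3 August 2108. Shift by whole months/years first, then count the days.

Adding 4 years, 3 months and 133 days from August 3, 2108: first the month/year part, then the days.
+4 years → 2112; month 8 + 3 = 11 → November 2112.
Day 3 is valid in November, giving November 3, 2112.
Now add 133 days from November 3, 2112.
November has 30 days, so 30 − 3 = 27 days remain after November 3, 2112; 133 − 27 = 106 left.
December 2112 has 31 days: 106 − 31 = 75 left.
January 2113 has 31 days: 75 − 31 = 44 left.
February 2113 has 28 days (2113 is not a leap year): 44 − 28 = 16 left.
16 days into March 2113 → March 16, 2113.

March 16, 2113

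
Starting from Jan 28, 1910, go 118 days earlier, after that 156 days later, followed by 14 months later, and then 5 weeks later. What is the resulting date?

Going back 118 days from January 28, 1910:
Going back 28 days from January 28, 1910 reaches the end of the previous month; 118 − 28 = 90 left.
December 1909 has 31 days: 90 − 31 = 59 left.
November 1909 has 30 days: 59 − 30 = 29 left.
October 1909 has 31 days; 31 − 29 = 2 → October 2, 1909.
Advancing 156 days from October 2, 1909:
October has 31 days, so 31 − 2 = 29 days remain after October 2, 1909; 156 − 29 = 127 left.
November 1909 has 30 days: 127 − 30 = 97 left.
December 1909 has 31 days: 97 − 31 = 66 left.
January 1910 has 31 days: 66 − 31 = 35 left.
February 1910 has 28 days (1910 is not a leap year): 35 − 28 = 7 left.
7 days into March 1910 → March 7, 1910.
Advancing 14 months from March 7, 1910:
month 3 + 14 = 17, which is month 5 of year 1911 → May 1911.
Day 7 is valid in May, giving May 7, 1911.
Adding 5 weeks (= 35 days) from May 7, 1911:
May has 31 days, so 31 − 7 = 24 days remain after May 7, 1911; 35 − 24 = 11 left.
11 days into June 1911 → June 11, 1911.

June 11, 1911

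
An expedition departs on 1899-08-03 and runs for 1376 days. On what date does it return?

May 11, 1903

Counting forward 1376 days from August 3, 1899.
August has 31 days, so 31 − 3 = 28 days remain after August 3, 1899; 1376 − 28 = 1348 left.
September 1899 has 30 days: 1348 − 30 = 1318 left.
October 1899 has 31 days: 1318 − 31 = 1287 left.
November 1899 has 30 days: 1287 − 30 = 1257 left.
December 1899 has 31 days: 1257 − 31 = 1226 left.
January 1900 has 31 days: 1226 − 31 = 1195 left.
February 1900 has 28 days (1900 is not a leap year (divisible by 100 but not 400)): 1195 − 28 = 1167 left.
March 1900 has 31 days: 1167 − 31 = 1136 left.
April 1900 has 30 days: 1136 − 30 = 1106 left.
May 1900 has 31 days: 1106 − 31 = 1075 left.
June 1900 has 30 days: 1075 − 30 = 1045 left.
July 1900 has 31 days: 1045 − 31 = 1014 left.
August 1900 has 31 days: 1014 − 31 = 983 left.
September 1900 has 30 days: 983 − 30 = 953 left.
October 1900 has 31 days: 953 − 31 = 922 left.
November 1900 has 30 days: 922 − 30 = 892 left.
December 1900 has 31 days: 892 − 31 = 861 left.
January 1901 has 31 days: 861 − 31 = 830 left.
February 1901 has 28 days (1901 is not a leap year): 830 − 28 = 802 left.
March 1901 has 31 days: 802 − 31 = 771 left.
April 1901 has 30 days: 771 − 30 = 741 left.
May 1901 has 31 days: 741 − 31 = 710 left.
June 1901 has 30 days: 710 − 30 = 680 left.
July 1901 has 31 days: 680 − 31 = 649 left.
August 1901 has 31 days: 649 − 31 = 618 left.
September 1901 has 30 days: 618 − 30 = 588 left.
October 1901 has 31 days: 588 − 31 = 557 left.
November 1901 has 30 days: 557 − 30 = 527 left.
December 1901 has 31 days: 527 − 31 = 496 left.
January 1902 has 31 days: 496 − 31 = 465 left.
February 1902 has 28 days (1902 is not a leap year): 465 − 28 = 437 left.
March 1902 has 31 days: 437 − 31 = 406 left.
April 1902 has 30 days: 406 − 30 = 376 left.
May 1902 has 31 days: 376 − 31 = 345 left.
June 1902 has 30 days: 345 − 30 = 315 left.
July 1902 has 31 days: 315 − 31 = 284 left.
August 1902 has 31 days: 284 − 31 = 253 left.
September 1902 has 30 days: 253 − 30 = 223 left.
October 1902 has 31 days: 223 − 31 = 192 left.
November 1902 has 30 days: 192 − 30 = 162 left.
December 1902 has 31 days: 162 − 31 = 131 left.
January 1903 has 31 days: 131 − 31 = 100 left.
February 1903 has 28 days (1903 is not a leap year): 100 − 28 = 72 left.
March 1903 has 31 days: 72 − 31 = 41 left.
April 1903 has 30 days: 41 − 30 = 11 left.
11 days into May 1903 → May 11, 1903.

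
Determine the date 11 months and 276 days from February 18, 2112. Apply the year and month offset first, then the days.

Counting forward 11 months and 276 days from February 18, 2112: first the month/year part, then the days.
month 2 + 11 = 13, which is month 1 of year 2113 → January 2113.
Day 18 is valid in January, giving January 18, 2113.
Now add 276 days from January 18, 2113.
January has 31 days, so 31 − 18 = 13 days remain after January 18, 2113; 276 − 13 = 263 left.
February 2113 has 28 days (2113 is not a leap year): 263 − 28 = 235 left.
March 2113 has 31 days: 235 − 31 = 204 left.
April 2113 has 30 days: 204 − 30 = 174 left.
May 2113 has 31 days: 174 − 31 = 143 left.
June 2113 has 30 days: 143 − 30 = 113 left.
July 2113 has 31 days: 113 − 31 = 82 left.
August 2113 has 31 days: 82 − 31 = 51 left.
September 2113 has 30 days: 51 − 30 = 21 left.
21 days into October 2113 → October 21, 2113.

October 21, 2113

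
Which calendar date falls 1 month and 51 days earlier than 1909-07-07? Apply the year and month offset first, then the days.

April 17, 1909

Going back 1 month and 51 days from July 7, 1909: first the month/year part, then the days.
month 7 − 1 = 6 → June 1909.
Day 7 is valid in June, giving June 7, 1909.
Now subtract 51 days from June 7, 1909.
Going back 7 days from June 7, 1909 reaches the end of the previous month; 51 − 7 = 44 left.
May 1909 has 31 days: 44 − 31 = 13 left.
April 1909 has 30 days; 30 − 13 = 17 → April 17, 1909.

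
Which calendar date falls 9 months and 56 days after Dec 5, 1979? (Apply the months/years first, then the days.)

October 31, 1980

Adding 9 months and 56 days from December 5, 1979: first the month/year part, then the days.
month 12 + 9 = 21, which is month 9 of year 1980 → September 1980.
Day 5 is valid in September, giving September 5, 1980.
Now add 56 days from September 5, 1980.
September has 30 days, so 30 − 5 = 25 days remain after September 5, 1980; 56 − 25 = 31 left.
31 days into October 1980 → October 31, 1980.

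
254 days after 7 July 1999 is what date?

Adding 254 days from July 7, 1999.
July has 31 days, so 31 − 7 = 24 days remain after July 7, 1999; 254 − 24 = 230 left.
August 1999 has 31 days: 230 − 31 = 199 left.
September 1999 has 30 days: 199 − 30 = 169 left.
October 1999 has 31 days: 169 − 31 = 138 left.
November 1999 has 30 days: 138 − 30 = 108 left.
December 1999 has 31 days: 108 − 31 = 77 left.
January 2000 has 31 days: 77 − 31 = 46 left.
February 2000 has 29 days (2000 is a leap year (divisible by 400)): 46 − 29 = 17 left.
17 days into March 2000 → March 17, 2000.

March 17, 2000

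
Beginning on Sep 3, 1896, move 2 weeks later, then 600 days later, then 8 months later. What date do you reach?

January 10, 1899

Adding 2 weeks (= 14 days) from September 3, 1896:
September has 30 days; 3 + 14 = 17, still in September.
Counting forward 600 days from September 17, 1896:
September has 30 days, so 30 − 17 = 13 days remain after September 17, 1896; 600 − 13 = 587 left.
October 1896 has 31 days: 587 − 31 = 556 left.
November 1896 has 30 days: 556 − 30 = 526 left.
December 1896 has 31 days: 526 − 31 = 495 left.
January 1897 has 31 days: 495 − 31 = 464 left.
February 1897 has 28 days (1897 is not a leap year): 464 − 28 = 436 left.
March 1897 has 31 days: 436 − 31 = 405 left.
April 1897 has 30 days: 405 − 30 = 375 left.
May 1897 has 31 days: 375 − 31 = 344 left.
June 1897 has 30 days: 344 − 30 = 314 left.
July 1897 has 31 days: 314 − 31 = 283 left.
August 1897 has 31 days: 283 − 31 = 252 left.
September 1897 has 30 days: 252 − 30 = 222 left.
October 1897 has 31 days: 222 − 31 = 191 left.
November 1897 has 30 days: 191 − 30 = 161 left.
December 1897 has 31 days: 161 − 31 = 130 left.
January 1898 has 31 days: 130 − 31 = 99 left.
February 1898 has 28 days (1898 is not a leap year): 99 − 28 = 71 left.
March 1898 has 31 days: 71 − 31 = 40 left.
April 1898 has 30 days: 40 − 30 = 10 left.
10 days into May 1898 → May 10, 1898.
Adding 8 months from May 10, 1898:
month 5 + 8 = 13, which is month 1 of year 1899 → January 1899.
Day 10 is valid in January, giving January 10, 1899.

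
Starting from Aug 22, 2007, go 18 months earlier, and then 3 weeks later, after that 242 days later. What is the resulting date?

Subtracting 18 months from August 22, 2007:
month 8 − 18 = -10, which is month 2 of year 2006 → February 2006.
Day 22 is valid in February, giving February 22, 2006.
Advancing 3 weeks (= 21 days) from February 22, 2006:
February has 28 days, so 28 − 22 = 6 days remain after February 22, 2006; 21 − 6 = 15 left.
15 days into March 2006 → March 15, 2006.
Counting forward 242 days from March 15, 2006:
March has 31 days, so 31 − 15 = 16 days remain after March 15, 2006; 242 − 16 = 226 left.
April 2006 has 30 days: 226 − 30 = 196 left.
May 2006 has 31 days: 196 − 31 = 165 left.
June 2006 has 30 days: 165 − 30 = 135 left.
July 2006 has 31 days: 135 − 31 = 104 left.
August 2006 has 31 days: 104 − 31 = 73 left.
September 2006 has 30 days: 73 − 30 = 43 left.
October 2006 has 31 days: 43 − 31 = 12 left.
12 days into November 2006 → November 12, 2006.

November 12, 2006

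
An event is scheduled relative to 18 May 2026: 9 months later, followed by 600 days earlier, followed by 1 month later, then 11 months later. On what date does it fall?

Adding 9 months from May 18, 2026:
month 5 + 9 = 14, which is month 2 of year 2027 → February 2027.
Day 18 is valid in February, giving February 18, 2027.
Subtracting 600 days from February 18, 2027:
Going back 18 days from February 18, 2027 reaches the end of the previous month; 600 − 18 = 582 left.
January 2027 has 31 days: 582 − 31 = 551 left.
December 2026 has 31 days: 551 − 31 = 520 left.
November 2026 has 30 days: 520 − 30 = 490 left.
October 2026 has 31 days: 490 − 31 = 459 left.
September 2026 has 30 days: 459 − 30 = 429 left.
August 2026 has 31 days: 429 − 31 = 398 left.
July 2026 has 31 days: 398 − 31 = 367 left.
June 2026 has 30 days: 367 − 30 = 337 left.
May 2026 has 31 days: 337 − 31 = 306 left.
April 2026 has 30 days: 306 − 30 = 276 left.
March 2026 has 31 days: 276 − 31 = 245 left.
February 2026 has 28 days (2026 is not a leap year): 245 − 28 = 217 left.
January 2026 has 31 days: 217 − 31 = 186 left.
December 2025 has 31 days: 186 − 31 = 155 left.
November 2025 has 30 days: 155 − 30 = 125 left.
October 2025 has 31 days: 125 − 31 = 94 left.
September 2025 has 30 days: 94 − 30 = 64 left.
August 2025 has 31 days: 64 − 31 = 33 left.
July 2025 has 31 days: 33 − 31 = 2 left.
June 2025 has 30 days; 30 − 2 = 28 → June 28, 2025.
Adding 1 month from June 28, 2025:
month 6 + 1 = 7 → July 2025.
Day 28 is valid in July, giving July 28, 2025.
Advancing 11 months from July 28, 2025:
month 7 + 11 = 18, which is month 6 of year 2026 → June 2026.
Day 28 is valid in June, giving June 28, 2026.

June 28, 2026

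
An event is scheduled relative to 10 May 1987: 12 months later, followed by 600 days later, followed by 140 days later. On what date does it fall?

Counting forward 12 months from May 10, 1987:
month 5 + 12 = 17, which is month 5 of year 1988 → May 1988.
Day 10 is valid in May, giving May 10, 1988.
Advancing 600 days from May 10, 1988:
May has 31 days, so 31 − 10 = 21 days remain after May 10, 1988; 600 − 21 = 579 left.
June 1988 has 30 days: 579 − 30 = 549 left.
July 1988 has 31 days: 549 − 31 = 518 left.
August 1988 has 31 days: 518 − 31 = 487 left.
September 1988 has 30 days: 487 − 30 = 457 left.
October 1988 has 31 days: 457 − 31 = 426 left.
November 1988 has 30 days: 426 − 30 = 396 left.
December 1988 has 31 days: 396 − 31 = 365 left.
January 1989 has 31 days: 365 − 31 = 334 left.
February 1989 has 28 days (1989 is not a leap year): 334 − 28 = 306 left.
March 1989 has 31 days: 306 − 31 = 275 left.
April 1989 has 30 days: 275 − 30 = 245 left.
May 1989 has 31 days: 245 − 31 = 214 left.
June 1989 has 30 days: 214 − 30 = 184 left.
July 1989 has 31 days: 184 − 31 = 153 left.
August 1989 has 31 days: 153 − 31 = 122 left.
September 1989 has 30 days: 122 − 30 = 92 left.
October 1989 has 31 days: 92 − 31 = 61 left.
November 1989 has 30 days: 61 − 30 = 31 left.
31 days into December 1989 → December 31, 1989.
Advancing 140 days from December 31, 1989:
December has 31 days, so 31 − 31 = 0 days remain after December 31, 1989; 140 − 0 = 140 left.
January 1990 has 31 days: 140 − 31 = 109 left.
February 1990 has 28 days (1990 is not a leap year): 109 − 28 = 81 left.
March 1990 has 31 days: 81 − 31 = 50 left.
April 1990 has 30 days: 50 − 30 = 20 left.
20 days into May 1990 → May 20, 1990.

May 20, 1990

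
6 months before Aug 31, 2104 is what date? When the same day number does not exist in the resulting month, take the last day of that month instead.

Subtracting 6 months from August 31, 2104.
month 8 − 6 = 2 → February 2104.
February 2104 has only 29 days (2104 is a leap year — relevant if February), and the start was day 31, so the date clamps to February 29, 2104.

February 29, 2104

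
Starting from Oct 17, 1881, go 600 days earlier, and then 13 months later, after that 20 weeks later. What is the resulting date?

August 12, 1881

Counting back 600 days from October 17, 1881:
Going back 17 days from October 17, 1881 reaches the end of the previous month; 600 − 17 = 583 left.
September 1881 has 30 days: 583 − 30 = 553 left.
August 1881 has 31 days: 553 − 31 = 522 left.
July 1881 has 31 days: 522 − 31 = 491 left.
June 1881 has 30 days: 491 − 30 = 461 left.
May 1881 has 31 days: 461 − 31 = 430 left.
April 1881 has 30 days: 430 − 30 = 400 left.
March 1881 has 31 days: 400 − 31 = 369 left.
February 1881 has 28 days (1881 is not a leap year): 369 − 28 = 341 left.
January 1881 has 31 days: 341 − 31 = 310 left.
December 1880 has 31 days: 310 − 31 = 279 left.
November 1880 has 30 days: 279 − 30 = 249 left.
October 1880 has 31 days: 249 − 31 = 218 left.
September 1880 has 30 days: 218 − 30 = 188 left.
August 1880 has 31 days: 188 − 31 = 157 left.
July 1880 has 31 days: 157 − 31 = 126 left.
June 1880 has 30 days: 126 − 30 = 96 left.
May 1880 has 31 days: 96 − 31 = 65 left.
April 1880 has 30 days: 65 − 30 = 35 left.
March 1880 has 31 days: 35 − 31 = 4 left.
February 1880 has 29 days; 29 − 4 = 25 → February 25, 1880.
Advancing 13 months from February 25, 1880:
month 2 + 13 = 15, which is month 3 of year 1881 → March 1881.
Day 25 is valid in March, giving March 25, 1881.
Adding 20 weeks (= 140 days) from March 25, 1881:
March has 31 days, so 31 − 25 = 6 days remain after March 25, 1881; 140 − 6 = 134 left.
April 1881 has 30 days: 134 − 30 = 104 left.
May 1881 has 31 days: 104 − 31 = 73 left.
June 1881 has 30 days: 73 − 30 = 43 left.
July 1881 has 31 days: 43 − 31 = 12 left.
12 days into August 1881 → August 12, 1881.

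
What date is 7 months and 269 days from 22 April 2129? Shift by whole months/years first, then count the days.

Counting forward 7 months and 269 days from April 22, 2129: first the month/year part, then the days.
month 4 + 7 = 11 → November 2129.
Day 22 is valid in November, giving November 22, 2129.
Now add 269 days from November 22, 2129.
November has 30 days, so 30 − 22 = 8 days remain after November 22, 2129; 269 − 8 = 261 left.
December 2129 has 31 days: 261 − 31 = 230 left.
January 2130 has 31 days: 230 − 31 = 199 left.
February 2130 has 28 days (2130 is not a leap year): 199 − 28 = 171 left.
March 2130 has 31 days: 171 − 31 = 140 left.
April 2130 has 30 days: 140 − 30 = 110 left.
May 2130 has 31 days: 110 − 31 = 79 left.
June 2130 has 30 days: 79 − 30 = 49 left.
July 2130 has 31 days: 49 − 31 = 18 left.
18 days into August 2130 → August 18, 2130.

August 18, 2130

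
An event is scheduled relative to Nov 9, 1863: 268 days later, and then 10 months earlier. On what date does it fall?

Advancing 268 days from November 9, 1863:
November has 30 days, so 30 − 9 = 21 days remain after November 9, 1863; 268 − 21 = 247 left.
December 1863 has 31 days: 247 − 31 = 216 left.
January 1864 has 31 days: 216 − 31 = 185 left.
February 1864 has 29 days (1864 is a leap year): 185 − 29 = 156 left.
March 1864 has 31 days: 156 − 31 = 125 left.
April 1864 has 30 days: 125 − 30 = 95 left.
May 1864 has 31 days: 95 − 31 = 64 left.
June 1864 has 30 days: 64 − 30 = 34 left.
July 1864 has 31 days: 34 − 31 = 3 left.
3 days into August 1864 → August 3, 1864.
Subtracting 10 months from August 3, 1864:
month 8 − 10 = -2, which is month 10 of year 1863 → October 1863.
Day 3 is valid in October, giving October 3, 1863.

October 3, 1863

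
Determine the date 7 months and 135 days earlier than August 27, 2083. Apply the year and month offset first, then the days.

Going back 7 months and 135 days from August 27, 2083: first the month/year part, then the days.
month 8 − 7 = 1 → January 2083.
Day 27 is valid in January, giving January 27, 2083.
Now subtract 135 days from January 27, 2083.
Going back 27 days from January 27, 2083 reaches the end of the previous month; 135 − 27 = 108 left.
December 2082 has 31 days: 108 − 31 = 77 left.
November 2082 has 30 days: 77 − 30 = 47 left.
October 2082 has 31 days: 47 − 31 = 16 left.
September 2082 has 30 days; 30 − 16 = 14 → September 14, 2082.

September 14, 2082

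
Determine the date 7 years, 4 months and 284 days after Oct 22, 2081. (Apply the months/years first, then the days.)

Advancing 7 years, 4 months and 284 days from October 22, 2081: first the month/year part, then the days.
+7 years → 2088; month 10 + 4 = 14, which is month 2 of year 2089 → February 2089.
Day 22 is valid in February, giving February 22, 2089.
Now add 284 days from February 22, 2089.
February has 28 days, so 28 − 22 = 6 days remain after February 22, 2089; 284 − 6 = 278 left.
March 2089 has 31 days: 278 − 31 = 247 left.
April 2089 has 30 days: 247 − 30 = 217 left.
May 2089 has 31 days: 217 − 31 = 186 left.
June 2089 has 30 days: 186 − 30 = 156 left.
July 2089 has 31 days: 156 − 31 = 125 left.
August 2089 has 31 days: 125 − 31 = 94 left.
September 2089 has 30 days: 94 − 30 = 64 left.
October 2089 has 31 days: 64 − 31 = 33 left.
November 2089 has 30 days: 33 − 30 = 3 left.
3 days into December 2089 → December 3, 2089.

December 3, 2089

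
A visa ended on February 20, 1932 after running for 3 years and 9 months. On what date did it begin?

May 20, 1928

Going back 3 years and 9 months from February 20, 1932.
-3 years → 1929; month 2 − 9 = -7, which is month 5 of year 1928 → May 1928.
Day 20 is valid in May, giving May 20, 1928.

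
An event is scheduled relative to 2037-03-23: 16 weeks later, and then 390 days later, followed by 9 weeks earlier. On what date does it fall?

June 5, 2038

Advancing 16 weeks (= 112 days) from March 23, 2037:
March has 31 days, so 31 − 23 = 8 days remain after March 23, 2037; 112 − 8 = 104 left.
April 2037 has 30 days: 104 − 30 = 74 left.
May 2037 has 31 days: 74 − 31 = 43 left.
June 2037 has 30 days: 43 − 30 = 13 left.
13 days into July 2037 → July 13, 2037.
Counting forward 390 days from July 13, 2037:
July has 31 days, so 31 − 13 = 18 days remain after July 13, 2037; 390 − 18 = 372 left.
August 2037 has 31 days: 372 − 31 = 341 left.
September 2037 has 30 days: 341 − 30 = 311 left.
October 2037 has 31 days: 311 − 31 = 280 left.
November 2037 has 30 days: 280 − 30 = 250 left.
December 2037 has 31 days: 250 − 31 = 219 left.
January 2038 has 31 days: 219 − 31 = 188 left.
February 2038 has 28 days (2038 is not a leap year): 188 − 28 = 160 left.
March 2038 has 31 days: 160 − 31 = 129 left.
April 2038 has 30 days: 129 − 30 = 99 left.
May 2038 has 31 days: 99 − 31 = 68 left.
June 2038 has 30 days: 68 − 30 = 38 left.
July 2038 has 31 days: 38 − 31 = 7 left.
7 days into August 2038 → August 7, 2038.
Subtracting 9 weeks (= 63 days) from August 7, 2038:
Going back 7 days from August 7, 2038 reaches the end of the previous month; 63 − 7 = 56 left.
July 2038 has 31 days: 56 − 31 = 25 left.
June 2038 has 30 days; 30 − 25 = 5 → June 5, 2038.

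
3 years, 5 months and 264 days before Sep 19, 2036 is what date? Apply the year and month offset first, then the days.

July 29, 2032

Counting back 3 years, 5 months and 264 days from September 19, 2036: first the month/year part, then the days.
-3 years → 2033; month 9 − 5 = 4 → April 2033.
Day 19 is valid in April, giving April 19, 2033.
Now subtract 264 days from April 19, 2033.
Going back 19 days from April 19, 2033 reaches the end of the previous month; 264 − 19 = 245 left.
March 2033 has 31 days: 245 − 31 = 214 left.
February 2033 has 28 days (2033 is not a leap year): 214 − 28 = 186 left.
January 2033 has 31 days: 186 − 31 = 155 left.
December 2032 has 31 days: 155 − 31 = 124 left.
November 2032 has 30 days: 124 − 30 = 94 left.
October 2032 has 31 days: 94 − 31 = 63 left.
September 2032 has 30 days: 63 − 30 = 33 left.
August 2032 has 31 days: 33 − 31 = 2 left.
July 2032 has 31 days; 31 − 2 = 29 → July 29, 2032.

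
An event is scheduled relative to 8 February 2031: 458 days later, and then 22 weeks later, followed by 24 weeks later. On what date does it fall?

March 29, 2033

Advancing 458 days from February 8, 2031:
February has 28 days, so 28 − 8 = 20 days remain after February 8, 2031; 458 − 20 = 438 left.
March 2031 has 31 days: 438 − 31 = 407 left.
April 2031 has 30 days: 407 − 30 = 377 left.
May 2031 has 31 days: 377 − 31 = 346 left.
June 2031 has 30 days: 346 − 30 = 316 left.
July 2031 has 31 days: 316 − 31 = 285 left.
August 2031 has 31 days: 285 − 31 = 254 left.
September 2031 has 30 days: 254 − 30 = 224 left.
October 2031 has 31 days: 224 − 31 = 193 left.
November 2031 has 30 days: 193 − 30 = 163 left.
December 2031 has 31 days: 163 − 31 = 132 left.
January 2032 has 31 days: 132 − 31 = 101 left.
February 2032 has 29 days (2032 is a leap year): 101 − 29 = 72 left.
March 2032 has 31 days: 72 − 31 = 41 left.
April 2032 has 30 days: 41 − 30 = 11 left.
11 days into May 2032 → May 11, 2032.
Advancing 22 weeks (= 154 days) from May 11, 2032:
May has 31 days, so 31 − 11 = 20 days remain after May 11, 2032; 154 − 20 = 134 left.
June 2032 has 30 days: 134 − 30 = 104 left.
July 2032 has 31 days: 104 − 31 = 73 left.
August 2032 has 31 days: 73 − 31 = 42 left.
September 2032 has 30 days: 42 − 30 = 12 left.
12 days into October 2032 → October 12, 2032.
Adding 24 weeks (= 168 days) from October 12, 2032:
October has 31 days, so 31 − 12 = 19 days remain after October 12, 2032; 168 − 19 = 149 left.
November 2032 has 30 days: 149 − 30 = 119 left.
December 2032 has 31 days: 119 − 31 = 88 left.
January 2033 has 31 days: 88 − 31 = 57 left.
February 2033 has 28 days (2033 is not a leap year): 57 − 28 = 29 left.
29 days into March 2033 → March 29, 2033.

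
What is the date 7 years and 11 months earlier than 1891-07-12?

Going back 7 years and 11 months from July 12, 1891.
-7 years → 1884; month 7 − 11 = -4, which is month 8 of year 1883 → August 1883.
Day 12 is valid in August, giving August 12, 1883.

August 12, 1883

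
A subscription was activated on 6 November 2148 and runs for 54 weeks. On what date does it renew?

November 19, 2149

Adding 54 weeks = 378 days from November 6, 2148.
November has 30 days, so 30 − 6 = 24 days remain after November 6, 2148; 378 − 24 = 354 left.
December 2148 has 31 days: 354 − 31 = 323 left.
January 2149 has 31 days: 323 − 31 = 292 left.
February 2149 has 28 days (2149 is not a leap year): 292 − 28 = 264 left.
March 2149 has 31 days: 264 − 31 = 233 left.
April 2149 has 30 days: 233 − 30 = 203 left.
May 2149 has 31 days: 203 − 31 = 172 left.
June 2149 has 30 days: 172 − 30 = 142 left.
July 2149 has 31 days: 142 − 31 = 111 left.
August 2149 has 31 days: 111 − 31 = 80 left.
September 2149 has 30 days: 80 − 30 = 50 left.
October 2149 has 31 days: 50 − 31 = 19 left.
19 days into November 2149 → November 19, 2149.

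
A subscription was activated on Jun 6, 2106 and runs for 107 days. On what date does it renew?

Adding 107 days from June 6, 2106.
June has 30 days, so 30 − 6 = 24 days remain after June 6, 2106; 107 − 24 = 83 left.
July 2106 has 31 days: 83 − 31 = 52 left.
August 2106 has 31 days: 52 − 31 = 21 left.
21 days into September 2106 → September 21, 2106.

September 21, 2106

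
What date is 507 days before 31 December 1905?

August 11, 1904

Counting back 507 days from December 31, 1905.
Going back 31 days from December 31, 1905 reaches the end of the previous month; 507 − 31 = 476 left.
November 1905 has 30 days: 476 − 30 = 446 left.
October 1905 has 31 days: 446 − 31 = 415 left.
September 1905 has 30 days: 415 − 30 = 385 left.
August 1905 has 31 days: 385 − 31 = 354 left.
July 1905 has 31 days: 354 − 31 = 323 left.
June 1905 has 30 days: 323 − 30 = 293 left.
May 1905 has 31 days: 293 − 31 = 262 left.
April 1905 has 30 days: 262 − 30 = 232 left.
March 1905 has 31 days: 232 − 31 = 201 left.
February 1905 has 28 days (1905 is not a leap year): 201 − 28 = 173 left.
January 1905 has 31 days: 173 − 31 = 142 left.
December 1904 has 31 days: 142 − 31 = 111 left.
November 1904 has 30 days: 111 − 30 = 81 left.
October 1904 has 31 days: 81 − 31 = 50 left.
September 1904 has 30 days: 50 − 30 = 20 left.
August 1904 has 31 days; 31 − 20 = 11 → August 11, 1904.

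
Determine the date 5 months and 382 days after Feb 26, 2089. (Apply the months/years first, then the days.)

Adding 5 months and 382 days from February 26, 2089: first the month/year part, then the days.
month 2 + 5 = 7 → July 2089.
Day 26 is valid in July, giving July 26, 2089.
Now add 382 days from July 26, 2089.
July has 31 days, so 31 − 26 = 5 days remain after July 26, 2089; 382 − 5 = 377 left.
August 2089 has 31 days: 377 − 31 = 346 left.
September 2089 has 30 days: 346 − 30 = 316 left.
October 2089 has 31 days: 316 − 31 = 285 left.
November 2089 has 30 days: 285 − 30 = 255 left.
December 2089 has 31 days: 255 − 31 = 224 left.
January 2090 has 31 days: 224 − 31 = 193 left.
February 2090 has 28 days (2090 is not a leap year): 193 − 28 = 165 left.
March 2090 has 31 days: 165 − 31 = 134 left.
April 2090 has 30 days: 134 − 30 = 104 left.
May 2090 has 31 days: 104 − 31 = 73 left.
June 2090 has 30 days: 73 − 30 = 43 left.
July 2090 has 31 days: 43 − 31 = 12 left.
12 days into August 2090 → August 12, 2090.

August 12, 2090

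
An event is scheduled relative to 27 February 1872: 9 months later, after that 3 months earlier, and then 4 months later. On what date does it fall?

December 27, 1872

Advancing 9 months from February 27, 1872:
month 2 + 9 = 11 → November 1872.
Day 27 is valid in November, giving November 27, 1872.
Going back 3 months from November 27, 1872:
month 11 − 3 = 8 → August 1872.
Day 27 is valid in August, giving August 27, 1872.
Advancing 4 months from August 27, 1872:
month 8 + 4 = 12 → December 1872.
Day 27 is valid in December, giving December 27, 1872.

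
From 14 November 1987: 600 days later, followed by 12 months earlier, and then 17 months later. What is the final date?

Advancing 600 days from November 14, 1987:
November has 30 days, so 30 − 14 = 16 days remain after November 14, 1987; 600 − 16 = 584 left.
December 1987 has 31 days: 584 − 31 = 553 left.
January 1988 has 31 days: 553 − 31 = 522 left.
February 1988 has 29 days (1988 is a leap year): 522 − 29 = 493 left.
March 1988 has 31 days: 493 − 31 = 462 left.
April 1988 has 30 days: 462 − 30 = 432 left.
May 1988 has 31 days: 432 − 31 = 401 left.
June 1988 has 30 days: 401 − 30 = 371 left.
July 1988 has 31 days: 371 − 31 = 340 left.
August 1988 has 31 days: 340 − 31 = 309 left.
September 1988 has 30 days: 309 − 30 = 279 left.
October 1988 has 31 days: 279 − 31 = 248 left.
November 1988 has 30 days: 248 − 30 = 218 left.
December 1988 has 31 days: 218 − 31 = 187 left.
January 1989 has 31 days: 187 − 31 = 156 left.
February 1989 has 28 days (1989 is not a leap year): 156 − 28 = 128 left.
March 1989 has 31 days: 128 − 31 = 97 left.
April 1989 has 30 days: 97 − 30 = 67 left.
May 1989 has 31 days: 67 − 31 = 36 left.
June 1989 has 30 days: 36 − 30 = 6 left.
6 days into July 1989 → July 6, 1989.
Counting back 12 months from July 6, 1989:
month 7 − 12 = -5, which is month 7 of year 1988 → July 1988.
Day 6 is valid in July, giving July 6, 1988.
Counting forward 17 months from July 6, 1988:
month 7 + 17 = 24, which is month 12 of year 1989 → December 1989.
Day 6 is valid in December, giving December 6, 1989.

December 6, 1989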